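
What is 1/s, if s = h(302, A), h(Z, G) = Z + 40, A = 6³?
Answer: 1/342 ≈ 0.0029240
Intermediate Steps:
A = 216
h(Z, G) = 40 + Z
s = 342 (s = 40 + 302 = 342)
1/s = 1/342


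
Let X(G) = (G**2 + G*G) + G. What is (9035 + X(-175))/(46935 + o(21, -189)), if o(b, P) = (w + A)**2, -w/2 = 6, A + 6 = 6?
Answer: 7790/5231 ≈ 1.4892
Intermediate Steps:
A = 0 (A = -6 + 6 = 0)
w = -12 (w = -2*6 = -12)
o(b, P) = 144 (o(b, P) = (-12 + 0)**2 = (-12)**2 = 144)
X(G) = G + 2*G**2 (X(G) = (G**2 + G**2) + G = 2*G**2 + G = G + 2*G**2)
(9035 + X(-175))/(46935 + o(21, -189)) = (9035 - 175*(1 + 2*(-175)))/(46935 + 144) = (9035 - 175*(1 - 350))/47079 = (9035 - 175*(-349))*(1/47079) = (9035 + 61075)*(1/47079) = 70110*(1/47079) = 7790/5231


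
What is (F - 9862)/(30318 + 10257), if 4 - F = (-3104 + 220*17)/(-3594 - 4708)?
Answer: -2728016/11228455 ≈ -0.24296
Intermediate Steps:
F = 16922/4151 (F = 4 - (-3104 + 220*17)/(-3594 - 4708) = 4 - (-3104 + 3740)/(-8302) = 4 - 636*(-1)/8302 = 4 - 1*(-318/4151) = 4 + 318/4151 = 16922/4151 ≈ 4.0766)
(F - 9862)/(30318 + 10257) = (16922/4151 - 9862)/(30318 + 10257) = -40920240/4151/40575 = -40920240/4151*1/40575 = -2728016/11228455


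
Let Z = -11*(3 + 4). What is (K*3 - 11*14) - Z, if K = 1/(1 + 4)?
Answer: -382/5 ≈ -76.400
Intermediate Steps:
K = ⅕ (K = 1/5 = ⅕ ≈ 0.20000)
Z = -77 (Z = -11*7 = -77)
(K*3 - 11*14) - Z = ((⅕)*3 - 11*14) - 1*(-77) = (⅗ - 154) + 77 = -767/5 + 77 = -382/5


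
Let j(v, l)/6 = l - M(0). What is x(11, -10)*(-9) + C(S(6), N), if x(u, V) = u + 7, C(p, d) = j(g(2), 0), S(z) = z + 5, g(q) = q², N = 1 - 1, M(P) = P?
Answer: -162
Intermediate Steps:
N = 0
j(v, l) = 6*l (j(v, l) = 6*(l - 1*0) = 6*(l + 0) = 6*l)
S(z) = 5 + z
C(p, d) = 0 (C(p, d) = 6*0 = 0)
x(u, V) = 7 + u
x(11, -10)*(-9) + C(S(6), N) = (7 + 11)*(-9) + 0 = 18*(-9) + 0 = -162 + 0 = -162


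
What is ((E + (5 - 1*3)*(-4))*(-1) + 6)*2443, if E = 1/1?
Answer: 31759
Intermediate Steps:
E = 1
((E + (5 - 1*3)*(-4))*(-1) + 6)*2443 = ((1 + (5 - 1*3)*(-4))*(-1) + 6)*2443 = ((1 + (5 - 3)*(-4))*(-1) + 6)*2443 = ((1 + 2*(-4))*(-1) + 6)*2443 = ((1 - 8)*(-1) + 6)*2443 = (-7*(-1) + 6)*2443 = (7 + 6)*2443 = 13*2443 = 31759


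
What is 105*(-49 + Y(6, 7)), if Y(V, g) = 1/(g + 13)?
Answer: -20559/4 ≈ -5139.8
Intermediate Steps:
Y(V, g) = 1/(13 + g)
105*(-49 + Y(6, 7)) = 105*(-49 + 1/(13 + 7)) = 105*(-49 + 1/20) = 105*(-979/20) = -20559/4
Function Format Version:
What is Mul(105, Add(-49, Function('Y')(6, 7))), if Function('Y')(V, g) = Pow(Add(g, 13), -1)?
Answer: Rational(-20559, 4) ≈ -5139.8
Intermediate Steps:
Function('Y')(V, g) = Pow(Add(13, g), -1)
Mul(105, Add(-49, Function('Y')(6, 7))) = Mul(105, Add(-49, Pow(Add(13, 7), -1))) = Mul(105, Add(-49, Pow(20, -1))) = Mul(105, Add(-49, Rational(1, 20))) = Mul(105, Rational(-979, 20)) = Rational(-20559, 4)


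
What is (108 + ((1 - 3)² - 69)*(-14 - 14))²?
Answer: 3717184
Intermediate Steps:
(108 + ((1 - 3)² - 69)*(-14 - 14))² = (108 + ((-2)² - 69)*(-28))² = (108 + (4 - 69)*(-28))² = (108 - 65*(-28))² = (108 + 1820)² = 1928² = 3717184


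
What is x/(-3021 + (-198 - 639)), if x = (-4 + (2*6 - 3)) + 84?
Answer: -89/3858 ≈ -0.023069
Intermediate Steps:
x = 89 (x = (-4 + (12 - 3)) + 84 = (-4 + 9) + 84 = 5 + 84 = 89)
x/(-3021 + (-198 - 639)) = 89/(-3021 + (-198 - 639)) = 89/(-3021 - 837) = 89/(-3858) = -1/3858*89 = -89/3858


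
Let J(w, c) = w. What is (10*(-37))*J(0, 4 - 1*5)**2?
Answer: 0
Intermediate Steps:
(10*(-37))*J(0, 4 - 1*5)**2 = (10*(-37))*0**2 = -370*0 = 0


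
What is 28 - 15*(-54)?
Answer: 838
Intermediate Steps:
28 - 15*(-54) = 28 + 810 = 838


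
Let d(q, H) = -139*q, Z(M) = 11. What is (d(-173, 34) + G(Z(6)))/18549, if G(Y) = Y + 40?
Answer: 24098/18549 ≈ 1.2992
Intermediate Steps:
G(Y) = 40 + Y
(d(-173, 34) + G(Z(6)))/18549 = (-139*(-173) + (40 + 11))/18549 = (24047 + 51)*(1/18549) = 24098*(1/18549) = 24098/18549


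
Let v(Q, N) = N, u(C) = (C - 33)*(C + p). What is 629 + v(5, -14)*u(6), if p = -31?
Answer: -8821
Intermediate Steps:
u(C) = (-33 + C)*(-31 + C) (u(C) = (C - 33)*(C - 31) = (-33 + C)*(-31 + C))
629 + v(5, -14)*u(6) = 629 - 14*(1023 + 6**2 - 64*6) = 629 - 14*(1023 + 36 - 384) = 629 - 14*675 = 629 - 9450 = -8821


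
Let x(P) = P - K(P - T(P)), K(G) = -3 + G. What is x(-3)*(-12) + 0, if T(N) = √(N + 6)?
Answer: -36 - 12*√3 ≈ -56.785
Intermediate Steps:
T(N) = √(6 + N)
x(P) = 3 + √(6 + P) (x(P) = P - (-3 + (P - √(6 + P))) = P - (-3 + P - √(6 + P)) = P + (3 + √(6 + P) - P) = 3 + √(6 + P))
x(-3)*(-12) + 0 = (3 + √(6 - 3))*(-12) + 0 = (3 + √3)*(-12) + 0 = (-36 - 12*√3) + 0 = -36 - 12*√3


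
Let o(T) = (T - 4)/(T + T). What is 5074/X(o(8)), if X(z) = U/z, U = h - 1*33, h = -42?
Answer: -2537/150 ≈ -16.913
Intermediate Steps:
U = -75 (U = -42 - 1*33 = -42 - 33 = -75)
o(T) = (-4 + T)/(2*T) (o(T) = (-4 + T)/((2*T)) = (-4 + T)*(1/(2*T)) = (-4 + T)/(2*T))
X(z) = -75/z
5074/X(o(8)) = 5074/((-75*16/(-4 + 8))) = 5074/((-75/((1/2)*(1/8)*4))) = 5074/((-75/1/4)) = 5074/((-75*4)) = 5074/(-300) = 5074*(-1/300) = -2537/150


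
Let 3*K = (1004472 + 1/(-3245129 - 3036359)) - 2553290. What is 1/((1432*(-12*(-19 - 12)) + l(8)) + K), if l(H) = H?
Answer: 6281488/103263475061 ≈ 6.0830e-5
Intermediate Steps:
K = -3242960560395/6281488 (K = ((1004472 + 1/(-3245129 - 3036359)) - 2553290)/3 = ((1004472 + 1/(-6281488)) - 2553290)/3 = ((1004472 - 1/6281488) - 2553290)/3 = (6309578814335/6281488 - 2553290)/3 = (⅓)*(-9728881681185/6281488) = -3242960560395/6281488 ≈ -5.1627e+5)
1/((1432*(-12*(-19 - 12)) + l(8)) + K) = 1/((1432*(-12*(-19 - 12)) + 8) - 3242960560395/6281488) = 1/((1432*(-12*(-31)) + 8) - 3242960560395/6281488) = 1/((1432*372 + 8) - 3242960560395/6281488) = 1/((532704 + 8) - 3242960560395/6281488) = 1/(532712 - 3242960560395/6281488) = 1/(103263475061/6281488) = 6281488/103263475061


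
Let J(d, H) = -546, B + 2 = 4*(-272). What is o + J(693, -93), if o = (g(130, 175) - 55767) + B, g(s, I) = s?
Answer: -57273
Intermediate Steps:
B = -1090 (B = -2 + 4*(-272) = -2 - 1088 = -1090)
o = -56727 (o = (130 - 55767) - 1090 = -55637 - 1090 = -56727)
o + J(693, -93) = -56727 - 546 = -57273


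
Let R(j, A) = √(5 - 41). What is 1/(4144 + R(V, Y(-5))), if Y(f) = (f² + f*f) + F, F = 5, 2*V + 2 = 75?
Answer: 1036/4293193 - 3*I/8586386 ≈ 0.00024131 - 3.4939e-7*I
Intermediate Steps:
V = 73/2 (V = -1 + (½)*75 = -1 + 75/2 = 73/2 ≈ 36.500)
Y(f) = 5 + 2*f² (Y(f) = (f² + f*f) + 5 = (f² + f²) + 5 = 2*f² + 5 = 5 + 2*f²)
R(j, A) = 6*I (R(j, A) = √(-36) = 6*I)
1/(4144 + R(V, Y(-5))) = 1/(4144 + 6*I) = (4144 - 6*I)/17172772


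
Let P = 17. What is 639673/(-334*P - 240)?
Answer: -639673/5918 ≈ -108.09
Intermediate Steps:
639673/(-334*P - 240) = 639673/(-334*17 - 240) = 639673/(-5678 - 240) = 639673/(-5918) = 639673*(-1/5918) = -639673/5918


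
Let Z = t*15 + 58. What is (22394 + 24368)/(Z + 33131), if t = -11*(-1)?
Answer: 23381/16677 ≈ 1.4020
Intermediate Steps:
t = 11
Z = 223 (Z = 11*15 + 58 = 165 + 58 = 223)
(22394 + 24368)/(Z + 33131) = (22394 + 24368)/(223 + 33131) = 46762/33354 = 46762*(1/33354) = 23381/16677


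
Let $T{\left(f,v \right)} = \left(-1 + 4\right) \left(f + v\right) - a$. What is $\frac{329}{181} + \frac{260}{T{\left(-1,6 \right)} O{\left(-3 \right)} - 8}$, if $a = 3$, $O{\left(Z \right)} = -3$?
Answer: $- \frac{8146}{1991} \approx -4.0914$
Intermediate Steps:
$T{\left(f,v \right)} = -3 + 3 f + 3 v$ ($T{\left(f,v \right)} = \left(-1 + 4\right) \left(f + v\right) - 3 = 3 \left(f + v\right) - 3 = \left(3 f + 3 v\right) - 3 = -3 + 3 f + 3 v$)
$\frac{329}{181} + \frac{260}{T{\left(-1,6 \right)} O{\left(-3 \right)} - 8} = \frac{329}{181} + \frac{260}{\left(-3 + 3 \left(-1\right) + 3 \cdot 6\right) \left(-3\right) - 8} = 329 \cdot \frac{1}{181} + \frac{260}{\left(-3 - 3 + 18\right) \left(-3\right) - 8} = \frac{329}{181} + \frac{260}{12 \left(-3\right) - 8} = \frac{329}{181} + \frac{260}{-36 - 8} = \frac{329}{181} + \frac{260}{-44} = \frac{329}{181} + 260 \left(- \frac{1}{44}\right) = \frac{329}{181} - \frac{65}{11} = - \frac{8146}{1991}$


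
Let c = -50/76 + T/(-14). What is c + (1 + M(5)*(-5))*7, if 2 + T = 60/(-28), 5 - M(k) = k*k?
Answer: 657880/931 ≈ 706.64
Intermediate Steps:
M(k) = 5 - k² (M(k) = 5 - k*k = 5 - k²)
T = -29/7 (T = -2 + 60/(-28) = -2 + 60*(-1/28) = -2 - 15/7 = -29/7 ≈ -4.1429)
c = -337/931 (c = -50/76 - 29/7/(-14) = -50*1/76 - 29/7*(-1/14) = -25/38 + 29/98 = -337/931 ≈ -0.36198)
c + (1 + M(5)*(-5))*7 = -337/931 + (1 + (5 - 1*5²)*(-5))*7 = -337/931 + (1 + (5 - 1*25)*(-5))*7 = -337/931 + (1 + (5 - 25)*(-5))*7 = -337/931 + (1 - 20*(-5))*7 = -337/931 + (1 + 100)*7 = -337/931 + 101*7 = -337/931 + 707 = 657880/931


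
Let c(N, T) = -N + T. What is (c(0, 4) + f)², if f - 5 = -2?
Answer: 49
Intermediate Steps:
c(N, T) = T - N
f = 3 (f = 5 - 2 = 3)
(c(0, 4) + f)² = ((4 - 1*0) + 3)² = ((4 + 0) + 3)² = (4 + 3)² = 7² = 49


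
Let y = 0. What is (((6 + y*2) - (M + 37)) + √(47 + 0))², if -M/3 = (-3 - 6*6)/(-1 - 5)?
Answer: 717/4 - 23*√47 ≈ 21.570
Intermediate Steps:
M = -39/2 (M = -3*(-3 - 6*6)/(-1 - 5) = -3*(-3 - 36)/(-6) = -(-117)*(-1)/6 = -3*13/2 = -39/2 ≈ -19.500)
(((6 + y*2) - (M + 37)) + √(47 + 0))² = (((6 + 0*2) - (-39/2 + 37)) + √(47 + 0))² = (((6 + 0) - 1*35/2) + √47)² = ((6 - 35/2) + √47)² = (-23/2 + √47)²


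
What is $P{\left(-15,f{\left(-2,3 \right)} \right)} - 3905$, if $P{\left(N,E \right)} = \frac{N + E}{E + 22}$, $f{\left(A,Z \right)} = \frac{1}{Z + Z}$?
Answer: $- \frac{519454}{133} \approx -3905.7$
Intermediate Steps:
$f{\left(A,Z \right)} = \frac{1}{2 Z}$
$P{\left(N,E \right)} = \frac{E + N}{22 + E}$
$P{\left(-15,f{\left(-2,3 \right)} \right)} - 3905 = \frac{\frac{1}{2 \cdot 3} - 15}{22 + \frac{1}{2 \cdot 3}} - 3905 = \frac{\frac{1}{2} \cdot \frac{1}{3} - 15}{22 + \frac{1}{2} \cdot \frac{1}{3}} - 3905 = \frac{\frac{1}{6} - 15}{22 + \frac{1}{6}} - 3905 = \frac{1}{\frac{133}{6}} \left(- \frac{89}{6}\right) - 3905 = \frac{6}{133} \left(- \frac{89}{6}\right) - 3905 = - \frac{89}{133} - 3905 = - \frac{519454}{133}$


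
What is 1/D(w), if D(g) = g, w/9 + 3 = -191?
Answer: -1/1746 ≈ -0.00057274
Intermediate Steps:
w = -1746 (w = -27 + 9*(-191) = -27 - 1719 = -1746)
1/D(w) = 1/(-1746) = -1/1746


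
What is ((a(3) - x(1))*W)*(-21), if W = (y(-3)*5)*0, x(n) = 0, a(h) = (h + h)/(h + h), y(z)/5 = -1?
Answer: 0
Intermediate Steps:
y(z) = -5 (y(z) = 5*(-1) = -5)
a(h) = 1 (a(h) = (2*h)/((2*h)) = (2*h)*(1/(2*h)) = 1)
W = 0 (W = -5*5*0 = -25*0 = 0)
((a(3) - x(1))*W)*(-21) = ((1 - 1*0)*0)*(-21) = ((1 + 0)*0)*(-21) = (1*0)*(-21) = 0*(-21) = 0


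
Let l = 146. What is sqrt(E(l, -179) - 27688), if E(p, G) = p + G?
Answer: I*sqrt(27721) ≈ 166.5*I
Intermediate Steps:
E(p, G) = G + p
sqrt(E(l, -179) - 27688) = sqrt((-179 + 146) - 27688) = sqrt(-33 - 27688) = sqrt(-27721) = I*sqrt(27721)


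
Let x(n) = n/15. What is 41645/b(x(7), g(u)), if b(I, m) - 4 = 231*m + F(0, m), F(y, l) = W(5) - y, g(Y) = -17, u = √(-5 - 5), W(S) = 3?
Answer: -8329/784 ≈ -10.624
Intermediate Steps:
u = I*√10 (u = √(-10) = I*√10 ≈ 3.1623*I)
F(y, l) = 3 - y
x(n) = n/15 (x(n) = n*(1/15) = n/15)
b(I, m) = 7 + 231*m (b(I, m) = 4 + (231*m + (3 - 1*0)) = 4 + (231*m + (3 + 0)) = 4 + (231*m + 3) = 4 + (3 + 231*m) = 7 + 231*m)
41645/b(x(7), g(u)) = 41645/(7 + 231*(-17)) = 41645/(7 - 3927) = 41645/(-3920) = 41645*(-1/3920) = -8329/784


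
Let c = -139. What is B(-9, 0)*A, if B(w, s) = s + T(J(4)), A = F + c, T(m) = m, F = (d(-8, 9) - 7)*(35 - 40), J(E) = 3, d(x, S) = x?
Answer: -192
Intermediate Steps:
F = 75 (F = (-8 - 7)*(35 - 40) = -15*(-5) = 75)
A = -64 (A = 75 - 139 = -64)
B(w, s) = 3 + s (B(w, s) = s + 3 = 3 + s)
B(-9, 0)*A = (3 + 0)*(-64) = 3*(-64) = -192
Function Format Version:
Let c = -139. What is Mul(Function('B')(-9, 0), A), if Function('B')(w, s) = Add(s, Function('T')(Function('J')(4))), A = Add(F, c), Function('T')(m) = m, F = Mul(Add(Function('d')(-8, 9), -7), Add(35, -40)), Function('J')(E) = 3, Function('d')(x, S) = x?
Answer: -192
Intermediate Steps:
F = 75 (F = Mul(Add(-8, -7), Add(35, -40)) = Mul(-15, -5) = 75)
A = -64 (A = Add(75, -139) = -64)
Function('B')(w, s) = Add(3, s) (Function('B')(w, s) = Add(s, 3) = Add(3, s))
Mul(Function('B')(-9, 0), A) = Mul(Add(3, 0), -64) = Mul(3, -64) = -192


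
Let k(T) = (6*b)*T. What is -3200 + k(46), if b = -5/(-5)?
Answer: -2924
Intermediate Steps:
b = 1 (b = -5*(-⅕) = 1)
k(T) = 6*T (k(T) = (6*1)*T = 6*T)
-3200 + k(46) = -3200 + 6*46 = -3200 + 276 = -2924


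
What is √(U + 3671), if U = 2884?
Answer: √6555 ≈ 80.963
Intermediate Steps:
√(U + 3671) = √(2884 + 3671) = √6555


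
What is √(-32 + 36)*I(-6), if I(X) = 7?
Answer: 14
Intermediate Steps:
√(-32 + 36)*I(-6) = √(-32 + 36)*7 = √4*7 = 2*7 = 14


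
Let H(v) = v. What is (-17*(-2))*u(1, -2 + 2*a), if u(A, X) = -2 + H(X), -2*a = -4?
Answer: 0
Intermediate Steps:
a = 2 (a = -1/2*(-4) = 2)
u(A, X) = -2 + X
(-17*(-2))*u(1, -2 + 2*a) = (-17*(-2))*(-2 + (-2 + 2*2)) = 34*(-2 + (-2 + 4)) = 34*(-2 + 2) = 34*0 = 0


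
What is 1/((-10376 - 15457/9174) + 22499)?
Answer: 9174/111200945 ≈ 8.2499e-5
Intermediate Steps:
1/((-10376 - 15457/9174) + 22499) = 1/(-95204881/9174 + 22499) = 1/(111200945/9174) = 9174/111200945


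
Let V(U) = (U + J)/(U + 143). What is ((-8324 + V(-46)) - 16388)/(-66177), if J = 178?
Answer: 2396932/6419169 ≈ 0.37340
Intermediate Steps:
V(U) = (178 + U)/(143 + U) (V(U) = (U + 178)/(U + 143) = (178 + U)/(143 + U))
((-8324 + V(-46)) - 16388)/(-66177) = ((-8324 + (178 - 46)/(143 - 46)) - 16388)/(-66177) = ((-8324 + 132/97) - 16388)*(-1/66177) = (-807296/97 - 16388)*(-1/66177) = -2396932/97*(-1/66177) = 2396932/6419169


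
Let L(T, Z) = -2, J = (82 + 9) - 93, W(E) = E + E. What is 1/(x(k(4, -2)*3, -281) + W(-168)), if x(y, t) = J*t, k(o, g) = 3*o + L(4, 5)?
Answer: 1/226 ≈ 0.0044248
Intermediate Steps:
W(E) = 2*E
J = -2 (J = 91 - 93 = -2)
k(o, g) = -2 + 3*o (k(o, g) = 3*o - 2 = -2 + 3*o)
x(y, t) = -2*t
1/(x(k(4, -2)*3, -281) + W(-168)) = 1/(-2*(-281) + 2*(-168)) = 1/(562 - 336) = 1/226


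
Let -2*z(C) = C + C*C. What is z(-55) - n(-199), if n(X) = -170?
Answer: -1315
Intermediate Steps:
z(C) = -C/2 - C²/2 (z(C) = -(C + C*C)/2 = -(C + C²)/2 = -C/2 - C²/2)
z(-55) - n(-199) = -½*(-55)*(1 - 55) - 1*(-170) = -½*(-55)*(-54) + 170 = -1485 + 170 = -1315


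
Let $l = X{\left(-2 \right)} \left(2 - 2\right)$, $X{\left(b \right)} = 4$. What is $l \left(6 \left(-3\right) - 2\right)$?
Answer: $0$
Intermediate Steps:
$l = 0$ ($l = 4 \left(2 - 2\right) = 4 \cdot 0 = 0$)
$l \left(6 \left(-3\right) - 2\right) = 0 \left(6 \left(-3\right) - 2\right) = 0 \left(-18 - 2\right) = 0 \left(-20\right) = 0$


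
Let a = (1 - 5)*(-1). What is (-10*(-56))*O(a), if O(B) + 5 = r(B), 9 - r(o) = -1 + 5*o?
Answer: -8400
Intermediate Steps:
a = 4 (a = -4*(-1) = 4)
r(o) = 10 - 5*o (r(o) = 9 - (-1 + 5*o) = 9 + (1 - 5*o) = 10 - 5*o)
O(B) = 5 - 5*B (O(B) = -5 + (10 - 5*B) = 5 - 5*B)
(-10*(-56))*O(a) = (-10*(-56))*(5 - 5*4) = 560*(5 - 20) = 560*(-15) = -8400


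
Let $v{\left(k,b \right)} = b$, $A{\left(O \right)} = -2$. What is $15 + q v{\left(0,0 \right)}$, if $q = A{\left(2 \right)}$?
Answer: $15$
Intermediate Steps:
$q = -2$
$15 + q v{\left(0,0 \right)} = 15 - 0 = 15 + 0 = 15$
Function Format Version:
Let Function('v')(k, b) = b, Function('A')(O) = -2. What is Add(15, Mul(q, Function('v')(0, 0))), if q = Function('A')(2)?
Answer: 15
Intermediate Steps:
q = -2
Add(15, Mul(q, Function('v')(0, 0))) = Add(15, Mul(-2, 0)) = Add(15, 0) = 15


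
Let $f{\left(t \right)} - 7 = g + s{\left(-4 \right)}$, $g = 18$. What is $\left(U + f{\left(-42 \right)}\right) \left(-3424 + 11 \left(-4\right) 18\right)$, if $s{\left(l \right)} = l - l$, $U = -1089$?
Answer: $4485824$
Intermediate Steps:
$s{\left(l \right)} = 0$
$f{\left(t \right)} = 25$ ($f{\left(t \right)} = 7 + \left(18 + 0\right) = 7 + 18 = 25$)
$\left(U + f{\left(-42 \right)}\right) \left(-3424 + 11 \left(-4\right) 18\right) = \left(-1089 + 25\right) \left(-3424 + 11 \left(-4\right) 18\right) = - 1064 \left(-3424 - 792\right) = \left(-1064\right) \left(-4216\right) = 4485824$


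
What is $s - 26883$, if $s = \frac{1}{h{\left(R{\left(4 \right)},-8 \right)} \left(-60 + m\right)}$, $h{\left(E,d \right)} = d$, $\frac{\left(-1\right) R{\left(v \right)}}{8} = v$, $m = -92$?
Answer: $- \frac{32689727}{1216} \approx -26883.0$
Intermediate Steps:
$R{\left(v \right)} = - 8 v$
$s = \frac{1}{1216}$ ($s = \frac{1}{\left(-8\right) \left(-60 - 92\right)} = \frac{1}{\left(-8\right) \left(-152\right)} = \frac{1}{1216} \approx 0.00082237$)
$s - 26883 = \frac{1}{1216} - 26883 = - \frac{32689727}{1216}$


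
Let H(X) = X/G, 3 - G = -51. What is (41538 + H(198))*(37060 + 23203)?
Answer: 7510276375/3 ≈ 2.5034e+9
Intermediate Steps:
G = 54 (G = 3 - 1*(-51) = 3 + 51 = 54)
H(X) = X/54
(41538 + H(198))*(37060 + 23203) = (41538 + (1/54)*198)*(37060 + 23203) = (41538 + 11/3)*60263 = (124625/3)*60263 = 7510276375/3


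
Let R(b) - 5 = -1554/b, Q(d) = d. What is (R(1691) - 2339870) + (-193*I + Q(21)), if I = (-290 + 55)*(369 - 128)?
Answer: 14526890747/1691 ≈ 8.5907e+6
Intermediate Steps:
I = -56635 (I = -235*241 = -56635)
R(b) = 5 - 1554/b
(R(1691) - 2339870) + (-193*I + Q(21)) = ((5 - 1554/1691) - 2339870) + (-193*(-56635) + 21) = ((5 - 1554*1/1691) - 2339870) + (10930555 + 21) = ((5 - 1554/1691) - 2339870) + 10930576 = (6901/1691 - 2339870) + 10930576 = -3956713269/1691 + 10930576 = 14526890747/1691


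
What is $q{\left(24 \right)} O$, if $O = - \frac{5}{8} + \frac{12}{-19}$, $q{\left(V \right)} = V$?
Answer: $- \frac{573}{19} \approx -30.158$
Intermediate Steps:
$O = - \frac{191}{152}$ ($O = \left(-5\right) \frac{1}{8} + 12 \left(- \frac{1}{19}\right) = - \frac{5}{8} - \frac{12}{19} = - \frac{191}{152} \approx -1.2566$)
$q{\left(24 \right)} O = 24 \left(- \frac{191}{152}\right) = - \frac{573}{19}$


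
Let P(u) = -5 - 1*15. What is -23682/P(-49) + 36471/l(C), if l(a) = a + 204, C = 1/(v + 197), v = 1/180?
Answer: 16432237949/12057040 ≈ 1362.9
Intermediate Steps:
v = 1/180 ≈ 0.0055556
C = 180/35461 (C = 1/(1/180 + 197) = 1/(35461/180) = 180/35461 ≈ 0.0050760)
P(u) = -20 (P(u) = -5 - 15 = -20)
l(a) = 204 + a
-23682/P(-49) + 36471/l(C) = -23682/(-20) + 36471/(204 + 180/35461) = -23682*(-1/20) + 36471/(7234224/35461) = 11841/10 + 36471*(35461/7234224) = 11841/10 + 431099377/2411408 = 16432237949/12057040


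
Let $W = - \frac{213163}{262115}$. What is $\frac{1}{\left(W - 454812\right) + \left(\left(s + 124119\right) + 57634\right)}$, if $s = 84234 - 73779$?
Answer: $- \frac{262115}{68832660623} \approx -3.808 \cdot 10^{-6}$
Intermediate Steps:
$s = 10455$ ($s = 84234 - 73779 = 10455$)
$W = - \frac{213163}{262115}$ ($W = \left(-213163\right) \frac{1}{262115} = - \frac{213163}{262115} \approx -0.81324$)
$\frac{1}{\left(W - 454812\right) + \left(\left(s + 124119\right) + 57634\right)} = \frac{1}{\left(- \frac{213163}{262115} - 454812\right) + \left(\left(10455 + 124119\right) + 57634\right)} = \frac{1}{- \frac{119213260543}{262115} + \left(134574 + 57634\right)} = \frac{1}{- \frac{119213260543}{262115} + 192208} = \frac{1}{- \frac{68832660623}{262115}} = - \frac{262115}{68832660623}$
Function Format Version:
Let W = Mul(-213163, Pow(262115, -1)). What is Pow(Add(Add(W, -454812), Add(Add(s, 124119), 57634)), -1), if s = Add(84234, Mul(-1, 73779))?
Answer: Rational(-262115, 68832660623) ≈ -3.8080e-6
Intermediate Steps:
s = 10455 (s = Add(84234, -73779) = 10455)
W = Rational(-213163, 262115) (W = Mul(-213163, Rational(1, 262115)) = Rational(-213163, 262115) ≈ -0.81324)
Pow(Add(Add(W, -454812), Add(Add(s, 124119), 57634)), -1) = Pow(Add(Add(Rational(-213163, 262115), -454812), Add(Add(10455, 124119), 57634)), -1) = Pow(Add(Rational(-119213260543, 262115), Add(134574, 57634)), -1) = Pow(Add(Rational(-119213260543, 262115), 192208), -1) = Pow(Rational(-68832660623, 262115), -1) = Rational(-262115, 68832660623)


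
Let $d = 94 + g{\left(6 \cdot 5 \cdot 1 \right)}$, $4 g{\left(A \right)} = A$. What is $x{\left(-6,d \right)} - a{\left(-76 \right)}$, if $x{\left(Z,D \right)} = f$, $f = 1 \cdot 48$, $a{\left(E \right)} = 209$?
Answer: $-161$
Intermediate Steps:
$g{\left(A \right)} = \frac{A}{4}$
$f = 48$
$d = \frac{203}{2}$ ($d = 94 + \frac{6 \cdot 5 \cdot 1}{4} = 94 + \frac{30 \cdot 1}{4} = 94 + \frac{1}{4} \cdot 30 = 94 + \frac{15}{2} = \frac{203}{2} \approx 101.5$)
$x{\left(Z,D \right)} = 48$
$x{\left(-6,d \right)} - a{\left(-76 \right)} = 48 - 209 = -161$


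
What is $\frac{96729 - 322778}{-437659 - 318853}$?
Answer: $\frac{226049}{756512} \approx 0.2988$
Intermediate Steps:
$\frac{96729 - 322778}{-437659 - 318853} = - \frac{226049}{-756512} = \left(-226049\right) \left(- \frac{1}{756512}\right) = \frac{226049}{756512}$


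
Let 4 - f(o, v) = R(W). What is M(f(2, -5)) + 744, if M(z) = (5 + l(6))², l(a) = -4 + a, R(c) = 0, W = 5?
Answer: 793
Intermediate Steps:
f(o, v) = 4 (f(o, v) = 4 - 1*0 = 4 + 0 = 4)
M(z) = 49 (M(z) = (5 + (-4 + 6))² = (5 + 2)² = 7² = 49)
M(f(2, -5)) + 744 = 49 + 744 = 793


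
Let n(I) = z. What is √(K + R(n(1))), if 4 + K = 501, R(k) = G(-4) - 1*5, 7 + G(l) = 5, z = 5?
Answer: 7*√10 ≈ 22.136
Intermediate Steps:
n(I) = 5
G(l) = -2 (G(l) = -7 + 5 = -2)
R(k) = -7 (R(k) = -2 - 1*5 = -2 - 5 = -7)
K = 497 (K = -4 + 501 = 497)
√(K + R(n(1))) = √(497 - 7) = √490 = 7*√10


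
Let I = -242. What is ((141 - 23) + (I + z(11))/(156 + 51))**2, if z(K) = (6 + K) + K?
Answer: 586220944/42849 ≈ 13681.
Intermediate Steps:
z(K) = 6 + 2*K
((141 - 23) + (I + z(11))/(156 + 51))**2 = ((141 - 23) + (-242 + (6 + 2*11))/(156 + 51))**2 = (118 + (-242 + (6 + 22))/207)**2 = (118 + (-242 + 28)*(1/207))**2 = (118 - 214*1/207)**2 = (118 - 214/207)**2 = (24212/207)**2 = 586220944/42849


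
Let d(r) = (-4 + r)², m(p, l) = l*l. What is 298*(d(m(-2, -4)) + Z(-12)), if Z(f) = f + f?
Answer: 35760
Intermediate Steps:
m(p, l) = l²
Z(f) = 2*f
298*(d(m(-2, -4)) + Z(-12)) = 298*((-4 + (-4)²)² + 2*(-12)) = 298*((-4 + 16)² - 24) = 298*(12² - 24) = 298*(144 - 24) = 298*120 = 35760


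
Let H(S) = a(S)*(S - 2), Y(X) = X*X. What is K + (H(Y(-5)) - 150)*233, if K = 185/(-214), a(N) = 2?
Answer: -5185833/214 ≈ -24233.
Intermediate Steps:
Y(X) = X²
H(S) = -4 + 2*S (H(S) = 2*(S - 2) = 2*(-2 + S) = -4 + 2*S)
K = -185/214 (K = 185*(-1/214) = -185/214 ≈ -0.86449)
K + (H(Y(-5)) - 150)*233 = -185/214 + ((-4 + 2*(-5)²) - 150)*233 = -185/214 + ((-4 + 2*25) - 150)*233 = -185/214 + ((-4 + 50) - 150)*233 = -185/214 + (46 - 150)*233 = -185/214 - 104*233 = -185/214 - 24232 = -5185833/214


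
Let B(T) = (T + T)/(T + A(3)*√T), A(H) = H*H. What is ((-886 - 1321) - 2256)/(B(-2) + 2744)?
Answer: -254118757/156243362 + 40167*I*√2/312486724 ≈ -1.6264 + 0.00018178*I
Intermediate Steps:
A(H) = H²
B(T) = 2*T/(T + 9*√T) (B(T) = (T + T)/(T + 3²*√T) = (2*T)/(T + 9*√T) = 2*T/(T + 9*√T))
((-886 - 1321) - 2256)/(B(-2) + 2744) = ((-886 - 1321) - 2256)/(2*(-2)/(-2 + 9*√(-2)) + 2744) = (-2207 - 2256)/(2*(-2)/(-2 + 9*(I*√2)) + 2744) = -4463/(2*(-2)/(-2 + 9*I*√2) + 2744) = -4463/(-4/(-2 + 9*I*√2) + 2744) = -4463/(2744 - 4/(-2 + 9*I*√2))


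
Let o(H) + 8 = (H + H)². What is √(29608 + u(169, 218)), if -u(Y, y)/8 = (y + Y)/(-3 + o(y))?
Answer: 4*√66862797738415/190085 ≈ 172.07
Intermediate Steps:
o(H) = -8 + 4*H² (o(H) = -8 + (H + H)² = -8 + (2*H)² = -8 + 4*H²)
u(Y, y) = -8*(Y + y)/(-11 + 4*y²) (u(Y, y) = -8*(y + Y)/(-3 + (-8 + 4*y²)) = -8*(Y + y)/(-11 + 4*y²))
√(29608 + u(169, 218)) = √(29608 + 8*(-1*169 - 1*218)/(-11 + 4*218²)) = √(29608 + 8*(-169 - 218)/(-11 + 4*47524)) = √(29608 + 8*(-387)/(-11 + 190096)) = √(29608 + 8*(-387)/190085) = √(29608 + 8*(1/190085)*(-387)) = √(29608 - 3096/190085) = √(5628033584/190085) = 4*√66862797738415/190085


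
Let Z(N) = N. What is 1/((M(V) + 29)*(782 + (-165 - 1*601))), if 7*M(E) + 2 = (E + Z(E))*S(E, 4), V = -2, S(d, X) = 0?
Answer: 7/3216 ≈ 0.0021766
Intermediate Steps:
M(E) = -2/7 (M(E) = -2/7 + ((E + E)*0)/7 = -2/7 + ((2*E)*0)/7 = -2/7 + (⅐)*0 = -2/7 + 0 = -2/7)
1/((M(V) + 29)*(782 + (-165 - 1*601))) = 1/((-2/7 + 29)*(782 + (-165 - 1*601))) = 1/((201/7)*(782 + (-165 - 601))) = 7/(201*(782 - 766)) = (7/201)/16 = (7/201)*(1/16) = 7/3216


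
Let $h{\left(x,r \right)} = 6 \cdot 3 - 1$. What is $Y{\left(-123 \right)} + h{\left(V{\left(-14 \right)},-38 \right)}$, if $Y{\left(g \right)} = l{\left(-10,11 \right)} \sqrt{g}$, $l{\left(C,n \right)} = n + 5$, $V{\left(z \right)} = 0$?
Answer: $17 + 16 i \sqrt{123} \approx 17.0 + 177.45 i$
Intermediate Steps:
$l{\left(C,n \right)} = 5 + n$
$Y{\left(g \right)} = 16 \sqrt{g}$ ($Y{\left(g \right)} = \left(5 + 11\right) \sqrt{g} = 16 \sqrt{g}$)
$h{\left(x,r \right)} = 17$ ($h{\left(x,r \right)} = 18 - 1 = 17$)
$Y{\left(-123 \right)} + h{\left(V{\left(-14 \right)},-38 \right)} = 16 \sqrt{-123} + 17 = 16 i \sqrt{123} + 17 = 17 + 16 i \sqrt{123}$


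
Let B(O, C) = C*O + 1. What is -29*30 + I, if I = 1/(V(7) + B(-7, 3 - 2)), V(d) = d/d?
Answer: -4351/5 ≈ -870.20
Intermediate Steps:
V(d) = 1
B(O, C) = 1 + C*O
I = -⅕ (I = 1/(1 + (1 + (3 - 2)*(-7))) = 1/(1 + (1 + 1*(-7))) = 1/(1 + (1 - 7)) = 1/(1 - 6) = 1/(-5) = -⅕ ≈ -0.20000)
-29*30 + I = -29*30 - ⅕ = -870 - ⅕ = -4351/5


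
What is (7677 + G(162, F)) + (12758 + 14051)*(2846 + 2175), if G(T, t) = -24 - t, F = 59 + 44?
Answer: 134615539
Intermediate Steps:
F = 103
(7677 + G(162, F)) + (12758 + 14051)*(2846 + 2175) = (7677 + (-24 - 1*103)) + (12758 + 14051)*(2846 + 2175) = (7677 + (-24 - 103)) + 26809*5021 = (7677 - 127) + 134607989 = 7550 + 134607989 = 134615539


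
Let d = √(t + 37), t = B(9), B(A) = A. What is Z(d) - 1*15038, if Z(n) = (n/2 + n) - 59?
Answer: -15097 + 3*√46/2 ≈ -15087.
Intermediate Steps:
t = 9
d = √46 (d = √(9 + 37) = √46 ≈ 6.7823)
Z(n) = -59 + 3*n/2 (Z(n) = (n*(½) + n) - 59 = (n/2 + n) - 59 = 3*n/2 - 59 = -59 + 3*n/2)
Z(d) - 1*15038 = (-59 + 3*√46/2) - 1*15038 = (-59 + 3*√46/2) - 15038 = -15097 + 3*√46/2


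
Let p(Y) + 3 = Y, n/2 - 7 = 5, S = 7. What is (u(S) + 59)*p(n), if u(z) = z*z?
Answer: 2268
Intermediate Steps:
n = 24 (n = 14 + 2*5 = 14 + 10 = 24)
p(Y) = -3 + Y
u(z) = z**2
(u(S) + 59)*p(n) = (7**2 + 59)*(-3 + 24) = (49 + 59)*21 = 108*21 = 2268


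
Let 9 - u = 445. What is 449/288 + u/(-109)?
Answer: 1601/288 ≈ 5.5590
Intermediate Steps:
u = -436 (u = 9 - 1*445 = 9 - 445 = -436)
449/288 + u/(-109) = 449/288 - 436/(-109) = 449*(1/288) - 436*(-1/109) = 449/288 + 4 = 1601/288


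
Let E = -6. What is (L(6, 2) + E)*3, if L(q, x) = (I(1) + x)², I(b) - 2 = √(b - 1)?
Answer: 30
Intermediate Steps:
I(b) = 2 + √(-1 + b) (I(b) = 2 + √(b - 1) = 2 + √(-1 + b))
L(q, x) = (2 + x)² (L(q, x) = ((2 + √(-1 + 1)) + x)² = ((2 + √0) + x)² = ((2 + 0) + x)² = (2 + x)²)
(L(6, 2) + E)*3 = ((2 + 2)² - 6)*3 = (4² - 6)*3 = (16 - 6)*3 = 10*3 = 30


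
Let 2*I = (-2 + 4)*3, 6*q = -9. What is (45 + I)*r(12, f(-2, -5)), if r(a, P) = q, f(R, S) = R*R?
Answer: -72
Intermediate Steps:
q = -3/2 (q = (⅙)*(-9) = -3/2 ≈ -1.5000)
f(R, S) = R²
r(a, P) = -3/2
I = 3 (I = ((-2 + 4)*3)/2 = (2*3)/2 = (½)*6 = 3)
(45 + I)*r(12, f(-2, -5)) = (45 + 3)*(-3/2) = 48*(-3/2) = -72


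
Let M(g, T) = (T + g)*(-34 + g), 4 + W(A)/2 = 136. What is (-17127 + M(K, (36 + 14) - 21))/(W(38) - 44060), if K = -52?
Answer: 15149/43796 ≈ 0.34590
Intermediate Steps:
W(A) = 264 (W(A) = -8 + 2*136 = -8 + 272 = 264)
M(g, T) = (-34 + g)*(T + g)
(-17127 + M(K, (36 + 14) - 21))/(W(38) - 44060) = (-17127 + ((-52)**2 - 34*((36 + 14) - 21) - 34*(-52) + ((36 + 14) - 21)*(-52)))/(264 - 44060) = (-17127 + (2704 - 34*(50 - 21) + 1768 + (50 - 21)*(-52)))/(-43796) = (-17127 + (2704 - 34*29 + 1768 + 29*(-52)))*(-1/43796) = (-17127 + (2704 - 986 + 1768 - 1508))*(-1/43796) = (-17127 + 1978)*(-1/43796) = -15149*(-1/43796) = 15149/43796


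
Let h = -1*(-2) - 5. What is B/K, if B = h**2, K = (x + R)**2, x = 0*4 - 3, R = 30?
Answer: 1/81 ≈ 0.012346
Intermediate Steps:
x = -3 (x = 0 - 3 = -3)
h = -3 (h = 2 - 5 = -3)
K = 729 (K = (-3 + 30)**2 = 27**2 = 729)
B = 9 (B = (-3)**2 = 9)
B/K = 9/729 = 9*(1/729) = 1/81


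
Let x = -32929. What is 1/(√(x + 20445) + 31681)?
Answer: 31681/1003698245 - 2*I*√3121/1003698245 ≈ 3.1564e-5 - 1.1132e-7*I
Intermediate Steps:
1/(√(x + 20445) + 31681) = 1/(√(-32929 + 20445) + 31681) = 1/(√(-12484) + 31681) = 1/(2*I*√3121 + 31681) = 1/(31681 + 2*I*√3121)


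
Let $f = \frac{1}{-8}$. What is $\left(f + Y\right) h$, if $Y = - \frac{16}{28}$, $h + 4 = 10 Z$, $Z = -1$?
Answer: $\frac{39}{4} \approx 9.75$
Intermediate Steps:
$f = - \frac{1}{8} \approx -0.125$
$h = -14$ ($h = -4 + 10 \left(-1\right) = -4 - 10 = -14$)
$Y = - \frac{4}{7}$ ($Y = \left(-16\right) \frac{1}{28} = - \frac{4}{7} \approx -0.57143$)
$\left(f + Y\right) h = \left(- \frac{1}{8} - \frac{4}{7}\right) \left(-14\right) = \left(- \frac{39}{56}\right) \left(-14\right) = \frac{39}{4}$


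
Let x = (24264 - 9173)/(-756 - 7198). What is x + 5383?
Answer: 42801291/7954 ≈ 5381.1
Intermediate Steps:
x = -15091/7954 (x = 15091/(-7954) = 15091*(-1/7954) = -15091/7954 ≈ -1.8973)
x + 5383 = -15091/7954 + 5383 = 42801291/7954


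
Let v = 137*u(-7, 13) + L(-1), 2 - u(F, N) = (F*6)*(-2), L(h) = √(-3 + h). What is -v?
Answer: 11234 - 2*I ≈ 11234.0 - 2.0*I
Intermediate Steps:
u(F, N) = 2 + 12*F (u(F, N) = 2 - F*6*(-2) = 2 - 6*F*(-2) = 2 - (-12)*F = 2 + 12*F)
v = -11234 + 2*I (v = 137*(2 + 12*(-7)) + √(-3 - 1) = 137*(2 - 84) + √(-4) = 137*(-82) + 2*I = -11234 + 2*I ≈ -11234.0 + 2.0*I)
-v = -(-11234 + 2*I) = 11234 - 2*I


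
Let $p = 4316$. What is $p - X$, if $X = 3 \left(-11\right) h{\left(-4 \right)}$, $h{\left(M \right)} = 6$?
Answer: $4514$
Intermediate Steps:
$X = -198$ ($X = 3 \left(-11\right) 6 = \left(-33\right) 6 = -198$)
$p - X = 4316 - -198 = 4316 + 198 = 4514$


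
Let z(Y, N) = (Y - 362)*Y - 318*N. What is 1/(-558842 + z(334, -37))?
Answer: -1/556428 ≈ -1.7972e-6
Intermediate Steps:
z(Y, N) = -318*N + Y*(-362 + Y) (z(Y, N) = (-362 + Y)*Y - 318*N = Y*(-362 + Y) - 318*N = -318*N + Y*(-362 + Y))
1/(-558842 + z(334, -37)) = 1/(-558842 + (334² - 362*334 - 318*(-37))) = 1/(-558842 + (111556 - 120908 + 11766)) = 1/(-558842 + 2414) = 1/(-556428) = -1/556428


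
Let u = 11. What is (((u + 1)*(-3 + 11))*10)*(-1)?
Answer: -960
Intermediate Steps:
(((u + 1)*(-3 + 11))*10)*(-1) = (((11 + 1)*(-3 + 11))*10)*(-1) = ((12*8)*10)*(-1) = (96*10)*(-1) = 960*(-1) = -960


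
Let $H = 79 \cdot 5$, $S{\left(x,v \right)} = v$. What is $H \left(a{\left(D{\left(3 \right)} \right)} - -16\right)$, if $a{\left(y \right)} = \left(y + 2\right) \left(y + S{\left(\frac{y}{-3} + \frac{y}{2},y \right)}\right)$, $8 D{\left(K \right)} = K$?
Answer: $\frac{224755}{32} \approx 7023.6$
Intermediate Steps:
$D{\left(K \right)} = \frac{K}{8}$
$a{\left(y \right)} = 2 y \left(2 + y\right)$ ($a{\left(y \right)} = \left(y + 2\right) \left(y + y\right) = \left(2 + y\right) 2 y = 2 y \left(2 + y\right)$)
$H = 395$
$H \left(a{\left(D{\left(3 \right)} \right)} - -16\right) = 395 \left(2 \cdot \frac{1}{8} \cdot 3 \left(2 + \frac{1}{8} \cdot 3\right) - -16\right) = 395 \left(2 \cdot \frac{3}{8} \left(2 + \frac{3}{8}\right) + 16\right) = 395 \left(2 \cdot \frac{3}{8} \cdot \frac{19}{8} + 16\right) = 395 \left(\frac{57}{32} + 16\right) = 395 \cdot \frac{569}{32} = \frac{224755}{32}$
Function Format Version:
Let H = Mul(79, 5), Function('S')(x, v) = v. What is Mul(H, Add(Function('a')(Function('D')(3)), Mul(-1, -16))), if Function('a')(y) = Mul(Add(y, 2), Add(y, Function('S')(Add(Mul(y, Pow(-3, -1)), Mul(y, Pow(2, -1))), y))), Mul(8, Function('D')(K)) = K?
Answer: Rational(224755, 32) ≈ 7023.6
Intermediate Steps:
Function('D')(K) = Mul(Rational(1, 8), K)
Function('a')(y) = Mul(2, y, Add(2, y)) (Function('a')(y) = Mul(Add(y, 2), Add(y, y)) = Mul(Add(2, y), Mul(2, y)) = Mul(2, y, Add(2, y)))
H = 395
Mul(H, Add(Function('a')(Function('D')(3)), Mul(-1, -16))) = Mul(395, Add(Mul(2, Mul(Rational(1, 8), 3), Add(2, Mul(Rational(1, 8), 3))), Mul(-1, -16))) = Mul(395, Add(Mul(2, Rational(3, 8), Add(2, Rational(3, 8))), 16)) = Mul(395, Add(Mul(2, Rational(3, 8), Rational(19, 8)), 16)) = Mul(395, Add(Rational(57, 32), 16)) = Mul(395, Rational(569, 32)) = Rational(224755, 32)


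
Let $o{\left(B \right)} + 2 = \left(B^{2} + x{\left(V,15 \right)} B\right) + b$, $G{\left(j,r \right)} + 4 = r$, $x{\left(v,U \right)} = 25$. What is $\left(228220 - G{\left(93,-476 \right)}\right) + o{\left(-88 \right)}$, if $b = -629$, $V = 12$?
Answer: $233613$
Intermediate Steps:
$G{\left(j,r \right)} = -4 + r$
$o{\left(B \right)} = -631 + B^{2} + 25 B$ ($o{\left(B \right)} = -2 - \left(629 - B^{2} - 25 B\right) = -2 + \left(-629 + B^{2} + 25 B\right) = -631 + B^{2} + 25 B$)
$\left(228220 - G{\left(93,-476 \right)}\right) + o{\left(-88 \right)} = \left(228220 - \left(-4 - 476\right)\right) + \left(-631 + \left(-88\right)^{2} + 25 \left(-88\right)\right) = \left(228220 - -480\right) - -4913 = \left(228220 + 480\right) + 4913 = 228700 + 4913 = 233613$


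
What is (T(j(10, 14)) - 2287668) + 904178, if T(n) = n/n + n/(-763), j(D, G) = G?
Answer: -150800303/109 ≈ -1.3835e+6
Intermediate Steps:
T(n) = 1 - n/763 (T(n) = 1 + n*(-1/763) = 1 - n/763)
(T(j(10, 14)) - 2287668) + 904178 = ((1 - 1/763*14) - 2287668) + 904178 = ((1 - 2/109) - 2287668) + 904178 = (107/109 - 2287668) + 904178 = -249355705/109 + 904178 = -150800303/109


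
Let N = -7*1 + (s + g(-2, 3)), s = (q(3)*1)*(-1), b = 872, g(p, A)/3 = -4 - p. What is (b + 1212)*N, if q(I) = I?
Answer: -33344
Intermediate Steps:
g(p, A) = -12 - 3*p (g(p, A) = 3*(-4 - p) = -12 - 3*p)
s = -3 (s = (3*1)*(-1) = 3*(-1) = -3)
N = -16 (N = -7*1 + (-3 + (-12 - 3*(-2))) = -7 + (-3 + (-12 + 6)) = -7 + (-3 - 6) = -7 - 9 = -16)
(b + 1212)*N = (872 + 1212)*(-16) = 2084*(-16) = -33344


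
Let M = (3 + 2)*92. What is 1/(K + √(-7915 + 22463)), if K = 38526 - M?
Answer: 19033/724502904 - √3637/724502904 ≈ 2.6187e-5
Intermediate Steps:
M = 460 (M = 5*92 = 460)
K = 38066 (K = 38526 - 1*460 = 38526 - 460 = 38066)
1/(K + √(-7915 + 22463)) = 1/(38066 + √(-7915 + 22463)) = 1/(38066 + √14548) = 1/(38066 + 2*√3637)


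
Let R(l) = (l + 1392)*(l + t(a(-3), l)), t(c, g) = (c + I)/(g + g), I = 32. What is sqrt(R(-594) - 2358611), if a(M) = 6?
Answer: 2*I*sqrt(771188561)/33 ≈ 1683.0*I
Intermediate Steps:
t(c, g) = (32 + c)/(2*g) (t(c, g) = (c + 32)/(g + g) = (32 + c)/((2*g)) = (32 + c)*(1/(2*g)) = (32 + c)/(2*g))
R(l) = (1392 + l)*(l + 19/l) (R(l) = (l + 1392)*(l + (32 + 6)/(2*l)) = (1392 + l)*(l + (1/2)*38/l) = (1392 + l)*(l + 19/l))
sqrt(R(-594) - 2358611) = sqrt((19 + (-594)**2 + 1392*(-594) + 26448/(-594)) - 2358611) = sqrt((19 + 352836 - 826848 + 26448*(-1/594)) - 2358611) = sqrt((19 + 352836 - 826848 - 4408/99) - 2358611) = sqrt(-46929715/99 - 2358611) = sqrt(-280432204/99) = 2*I*sqrt(771188561)/33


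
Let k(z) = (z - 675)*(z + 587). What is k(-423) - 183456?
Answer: -363528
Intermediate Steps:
k(z) = (-675 + z)*(587 + z)
k(-423) - 183456 = (-396225 + (-423)**2 - 88*(-423)) - 183456 = (-396225 + 178929 + 37224) - 183456 = -180072 - 183456 = -363528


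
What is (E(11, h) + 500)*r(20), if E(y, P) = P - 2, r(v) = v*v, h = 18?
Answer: 206400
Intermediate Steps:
r(v) = v²
E(y, P) = -2 + P
(E(11, h) + 500)*r(20) = ((-2 + 18) + 500)*20² = (16 + 500)*400 = 516*400 = 206400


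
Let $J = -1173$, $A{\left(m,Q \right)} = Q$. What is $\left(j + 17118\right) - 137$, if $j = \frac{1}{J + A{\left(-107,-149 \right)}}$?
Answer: $\frac{22448881}{1322} \approx 16981.0$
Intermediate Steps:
$j = - \frac{1}{1322}$ ($j = \frac{1}{-1173 - 149} = \frac{1}{-1322} = - \frac{1}{1322} \approx -0.00075643$)
$\left(j + 17118\right) - 137 = \left(- \frac{1}{1322} + 17118\right) - 137 = \frac{22629995}{1322} - 137 = \frac{22448881}{1322}$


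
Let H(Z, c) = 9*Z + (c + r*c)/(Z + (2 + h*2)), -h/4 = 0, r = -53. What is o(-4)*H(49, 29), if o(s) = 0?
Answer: 0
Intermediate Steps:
h = 0 (h = -4*0 = 0)
H(Z, c) = 9*Z - 52*c/(2 + Z) (H(Z, c) = 9*Z + (c - 53*c)/(Z + (2 + 0*2)) = 9*Z + (-52*c)/(Z + (2 + 0)) = 9*Z + (-52*c)/(Z + 2) = 9*Z + (-52*c)/(2 + Z) = 9*Z - 52*c/(2 + Z))
o(-4)*H(49, 29) = 0*((-52*29 + 9*49² + 18*49)/(2 + 49)) = 0*((-1508 + 9*2401 + 882)/51) = 0*((-1508 + 21609 + 882)/51) = 0*((1/51)*20983) = 0*(20983/51) = 0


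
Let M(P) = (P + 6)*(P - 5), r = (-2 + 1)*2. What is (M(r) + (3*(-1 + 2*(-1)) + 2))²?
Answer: 1225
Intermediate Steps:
r = -2 (r = -1*2 = -2)
M(P) = (-5 + P)*(6 + P) (M(P) = (6 + P)*(-5 + P) = (-5 + P)*(6 + P))
(M(r) + (3*(-1 + 2*(-1)) + 2))² = ((-30 - 2 + (-2)²) + (3*(-1 + 2*(-1)) + 2))² = ((-30 - 2 + 4) + (3*(-1 - 2) + 2))² = (-28 + (3*(-3) + 2))² = (-28 + (-9 + 2))² = (-28 - 7)² = (-35)² = 1225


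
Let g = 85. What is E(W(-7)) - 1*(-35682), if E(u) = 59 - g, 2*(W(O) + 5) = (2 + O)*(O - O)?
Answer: 35656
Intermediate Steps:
W(O) = -5 (W(O) = -5 + ((2 + O)*(O - O))/2 = -5 + ((2 + O)*0)/2 = -5 + (½)*0 = -5 + 0 = -5)
E(u) = -26 (E(u) = 59 - 1*85 = 59 - 85 = -26)
E(W(-7)) - 1*(-35682) = -26 - 1*(-35682) = -26 + 35682 = 35656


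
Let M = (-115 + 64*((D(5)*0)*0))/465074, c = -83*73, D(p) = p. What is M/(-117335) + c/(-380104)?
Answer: 33063638846157/2074206918381016 ≈ 0.015940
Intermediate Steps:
c = -6059
M = -115/465074 (M = (-115 + 64*((5*0)*0))/465074 = (-115 + 64*(0*0))*(1/465074) = (-115 + 64*0)*(1/465074) = (-115 + 0)*(1/465074) = -115*1/465074 = -115/465074 ≈ -0.00024727)
M/(-117335) + c/(-380104) = -115/465074/(-117335) - 6059/(-380104) = -115/465074*(-1/117335) - 6059*(-1/380104) = 23/10913891558 + 6059/380104 = 33063638846157/2074206918381016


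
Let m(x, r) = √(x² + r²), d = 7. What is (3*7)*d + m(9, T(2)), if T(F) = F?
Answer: 147 + √85 ≈ 156.22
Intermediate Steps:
m(x, r) = √(r² + x²)
(3*7)*d + m(9, T(2)) = (3*7)*7 + √(2² + 9²) = 21*7 + √(4 + 81) = 147 + √85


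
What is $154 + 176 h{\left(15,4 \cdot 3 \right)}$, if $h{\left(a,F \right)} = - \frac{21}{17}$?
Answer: $- \frac{1078}{17} \approx -63.412$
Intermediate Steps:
$h{\left(a,F \right)} = - \frac{21}{17}$ ($h{\left(a,F \right)} = \left(-21\right) \frac{1}{17} = - \frac{21}{17}$)
$154 + 176 h{\left(15,4 \cdot 3 \right)} = 154 + 176 \left(- \frac{21}{17}\right) = 154 - \frac{3696}{17} = - \frac{1078}{17}$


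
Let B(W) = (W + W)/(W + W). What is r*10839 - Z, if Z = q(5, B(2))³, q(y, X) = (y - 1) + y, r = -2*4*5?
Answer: -434289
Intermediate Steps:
B(W) = 1 (B(W) = (2*W)/((2*W)) = (2*W)*(1/(2*W)) = 1)
r = -40 (r = -8*5 = -40)
q(y, X) = -1 + 2*y (q(y, X) = (-1 + y) + y = -1 + 2*y)
Z = 729 (Z = (-1 + 2*5)³ = (-1 + 10)³ = 9³ = 729)
r*10839 - Z = -40*10839 - 1*729 = -433560 - 729 = -434289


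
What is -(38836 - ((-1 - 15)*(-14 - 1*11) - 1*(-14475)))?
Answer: -23961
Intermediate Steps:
-(38836 - ((-1 - 15)*(-14 - 1*11) - 1*(-14475))) = -(38836 - (-16*(-14 - 11) + 14475)) = -(38836 - (-16*(-25) + 14475)) = -(38836 - (400 + 14475)) = -(38836 - 1*14875) = -(38836 - 14875) = -1*23961 = -23961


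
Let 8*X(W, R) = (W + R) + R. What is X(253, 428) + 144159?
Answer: 1154381/8 ≈ 1.4430e+5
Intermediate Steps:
X(W, R) = R/4 + W/8 (X(W, R) = ((W + R) + R)/8 = ((R + W) + R)/8 = (W + 2*R)/8 = R/4 + W/8)
X(253, 428) + 144159 = ((1/4)*428 + (1/8)*253) + 144159 = (107 + 253/8) + 144159 = 1109/8 + 144159 = 1154381/8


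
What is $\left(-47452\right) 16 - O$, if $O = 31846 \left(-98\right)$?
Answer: $2361676$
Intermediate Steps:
$O = -3120908$
$\left(-47452\right) 16 - O = \left(-47452\right) 16 - -3120908 = -759232 + 3120908 = 2361676$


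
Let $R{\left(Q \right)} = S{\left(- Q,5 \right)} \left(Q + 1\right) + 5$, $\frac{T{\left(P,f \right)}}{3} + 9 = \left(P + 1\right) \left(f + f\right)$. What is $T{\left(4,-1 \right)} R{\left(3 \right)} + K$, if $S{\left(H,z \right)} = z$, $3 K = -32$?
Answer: $- \frac{4307}{3} \approx -1435.7$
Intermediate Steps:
$T{\left(P,f \right)} = -27 + 6 f \left(1 + P\right)$ ($T{\left(P,f \right)} = -27 + 3 \left(P + 1\right) \left(f + f\right) = -27 + 3 \left(1 + P\right) 2 f = -27 + 3 \cdot 2 f \left(1 + P\right) = -27 + 6 f \left(1 + P\right)$)
$K = - \frac{32}{3}$ ($K = \frac{1}{3} \left(-32\right) = - \frac{32}{3} \approx -10.667$)
$R{\left(Q \right)} = 10 + 5 Q$ ($R{\left(Q \right)} = 5 \left(Q + 1\right) + 5 = 5 \left(1 + Q\right) + 5 = \left(5 + 5 Q\right) + 5 = 10 + 5 Q$)
$T{\left(4,-1 \right)} R{\left(3 \right)} + K = \left(-27 + 6 \left(-1\right) + 6 \cdot 4 \left(-1\right)\right) \left(10 + 5 \cdot 3\right) - \frac{32}{3} = \left(-27 - 6 - 24\right) \left(10 + 15\right) - \frac{32}{3} = \left(-57\right) 25 - \frac{32}{3} = -1425 - \frac{32}{3} = - \frac{4307}{3}$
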